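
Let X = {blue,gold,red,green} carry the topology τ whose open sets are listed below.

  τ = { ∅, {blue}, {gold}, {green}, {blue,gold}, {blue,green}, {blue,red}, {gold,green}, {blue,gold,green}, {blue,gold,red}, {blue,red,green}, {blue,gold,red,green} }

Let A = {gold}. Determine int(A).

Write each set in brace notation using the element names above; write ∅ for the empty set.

{gold}

U open, U⊆A: ∅, {gold}. int(A) = ⋃ = {gold}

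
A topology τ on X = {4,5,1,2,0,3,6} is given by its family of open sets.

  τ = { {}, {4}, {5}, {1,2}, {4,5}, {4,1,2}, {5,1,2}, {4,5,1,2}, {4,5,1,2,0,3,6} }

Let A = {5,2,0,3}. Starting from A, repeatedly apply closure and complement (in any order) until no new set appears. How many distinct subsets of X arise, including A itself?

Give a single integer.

10

closure: X∖int(X∖A) = X∖{4} = {5,1,2,0,3,6}
Let k=closure and c=complement:
  1. A     = {5,2,0,3}
  2. kA    = {5,1,2,0,3,6}
  3. cA    = {4,1,6}
  4. ckA   = {4}
  5. kcA   = {4,1,2,0,3,6}
  6. kckA  = {4,0,3,6}
  7. ckcA  = {5}
  8. ckckA = {5,1,2}
  9. kckcA = {5,0,3,6}
  10. ckckcA = {4,1,2}
— saturated at 10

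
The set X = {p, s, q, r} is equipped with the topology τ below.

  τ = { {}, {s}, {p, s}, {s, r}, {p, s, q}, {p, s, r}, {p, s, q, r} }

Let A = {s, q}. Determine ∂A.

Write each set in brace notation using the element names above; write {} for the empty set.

interior: largest open inside A is {s} (from {}, {s})
cl via duality: int({p, r}) = {}, so X∖{} = {p, s, q, r}
cl∖int = {p, q, r}

{p, q, r}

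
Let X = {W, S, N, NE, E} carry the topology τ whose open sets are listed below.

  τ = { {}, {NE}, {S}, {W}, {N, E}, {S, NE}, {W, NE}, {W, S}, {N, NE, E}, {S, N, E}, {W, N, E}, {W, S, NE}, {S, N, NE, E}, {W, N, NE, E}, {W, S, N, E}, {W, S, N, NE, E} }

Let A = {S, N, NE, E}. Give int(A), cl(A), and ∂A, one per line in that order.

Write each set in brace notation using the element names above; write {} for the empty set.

int(A) = {S, N, NE, E}
cl(A)  = {S, N, NE, E}
∂A     = {}

interior: largest open inside A is {S, N, NE, E} (from {}, {S}, {NE}, {S, NE}, {N, E}, {S, N, E}, {N, NE, E}, {S, N, NE, E})
cl via duality: int({W}) = {W}, so X∖{W} = {S, N, NE, E}
cl∖int = {}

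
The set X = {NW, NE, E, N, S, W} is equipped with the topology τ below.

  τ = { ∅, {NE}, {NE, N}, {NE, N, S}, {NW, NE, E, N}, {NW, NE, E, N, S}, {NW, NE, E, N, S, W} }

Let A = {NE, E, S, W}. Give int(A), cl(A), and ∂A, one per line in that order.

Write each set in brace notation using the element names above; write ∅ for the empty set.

int(A) = {NE}
cl(A)  = {NW, NE, E, N, S, W}
∂A     = {NW, E, N, S, W}

open subsets of A: ∅, {NE}; so int(A) = {NE}
closure: X∖int(X∖A) = X∖∅ = {NW, NE, E, N, S, W}
∂A = {NW, NE, E, N, S, W} minus {NE} = {NW, E, N, S, W}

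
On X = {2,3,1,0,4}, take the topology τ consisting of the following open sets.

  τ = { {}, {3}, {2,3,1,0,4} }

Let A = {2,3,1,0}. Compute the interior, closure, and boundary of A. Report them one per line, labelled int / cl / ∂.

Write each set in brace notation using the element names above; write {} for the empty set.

open subsets of A: {}, {3}; so int(A) = {3}
closure: X∖int(X∖A) = X∖{} = {2,3,1,0,4}
∂A = {2,3,1,0,4} minus {3} = {2,1,0,4}

int(A) = {3}
cl(A)  = {2,3,1,0,4}
∂A     = {2,1,0,4}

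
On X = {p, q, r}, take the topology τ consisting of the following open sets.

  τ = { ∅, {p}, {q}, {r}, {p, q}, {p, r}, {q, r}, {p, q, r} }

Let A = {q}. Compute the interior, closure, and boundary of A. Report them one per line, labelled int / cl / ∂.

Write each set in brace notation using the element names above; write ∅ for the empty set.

interior: largest open inside A is {q} (from ∅, {q})
cl via duality: int({p, r}) = {p, r}, so X∖{p, r} = {q}
cl∖int = ∅

int(A) = {q}
cl(A)  = {q}
∂A     = ∅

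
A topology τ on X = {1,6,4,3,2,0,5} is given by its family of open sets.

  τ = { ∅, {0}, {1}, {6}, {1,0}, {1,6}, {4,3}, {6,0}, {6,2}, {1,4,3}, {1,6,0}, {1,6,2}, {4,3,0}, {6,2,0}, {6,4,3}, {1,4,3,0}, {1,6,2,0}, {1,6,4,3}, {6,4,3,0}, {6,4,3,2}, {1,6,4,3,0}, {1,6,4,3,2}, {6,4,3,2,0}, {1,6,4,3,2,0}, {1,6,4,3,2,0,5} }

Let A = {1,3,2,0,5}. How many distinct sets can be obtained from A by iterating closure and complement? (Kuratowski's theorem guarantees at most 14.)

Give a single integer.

12

closure: X∖int(X∖A) = X∖{6} = {1,4,3,2,0,5}
Let k=closure and c=complement:
  1. A     = {1,3,2,0,5}
  2. kA    = {1,4,3,2,0,5}
  3. cA    = {6,4}
  4. ckA   = {6}
  5. kcA   = {6,4,3,2,5}
  6. kckA  = {6,2,5}
  7. ckcA  = {1,0}
  8. ckckA = {1,4,3,0}
  9. kckcA = {1,0,5}
  10. kckckA = {1,4,3,0,5}
  11. ckckcA = {6,4,3,2}
  12. ckckckA = {6,2}
— saturated at 12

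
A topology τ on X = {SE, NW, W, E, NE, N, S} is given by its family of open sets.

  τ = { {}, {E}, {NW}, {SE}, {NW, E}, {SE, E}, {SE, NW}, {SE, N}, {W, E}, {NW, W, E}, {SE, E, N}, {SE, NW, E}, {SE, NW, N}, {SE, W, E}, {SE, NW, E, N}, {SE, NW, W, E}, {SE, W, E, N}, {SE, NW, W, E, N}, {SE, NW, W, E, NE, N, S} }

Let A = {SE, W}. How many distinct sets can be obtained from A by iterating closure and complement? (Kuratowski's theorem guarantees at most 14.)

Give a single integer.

10

complement {NW, E, NE, N, S}; its interior {NW, E}; cl(A) = X∖{NW, E} = {SE, W, NE, N, S}
With k = closure, c = complement:
  1. A     = {SE, W}
  2. kA    = {SE, W, NE, N, S}
  3. cA    = {NW, E, NE, N, S}
  4. ckA   = {NW, E}
  5. kcA   = {NW, W, E, NE, N, S}
  6. kckA  = {NW, W, E, NE, S}
  7. ckcA  = {SE}
  8. ckckA = {SE, N}
  9. kckcA = {SE, NE, N, S}
  10. ckckcA = {NW, W, E}
k, c of each give nothing new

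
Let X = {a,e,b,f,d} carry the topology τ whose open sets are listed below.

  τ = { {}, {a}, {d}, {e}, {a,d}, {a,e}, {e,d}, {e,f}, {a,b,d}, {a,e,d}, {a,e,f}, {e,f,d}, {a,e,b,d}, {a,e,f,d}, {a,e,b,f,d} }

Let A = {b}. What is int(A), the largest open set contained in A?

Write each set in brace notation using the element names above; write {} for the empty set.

{}

opens ⊆ A: {}; union → int = {}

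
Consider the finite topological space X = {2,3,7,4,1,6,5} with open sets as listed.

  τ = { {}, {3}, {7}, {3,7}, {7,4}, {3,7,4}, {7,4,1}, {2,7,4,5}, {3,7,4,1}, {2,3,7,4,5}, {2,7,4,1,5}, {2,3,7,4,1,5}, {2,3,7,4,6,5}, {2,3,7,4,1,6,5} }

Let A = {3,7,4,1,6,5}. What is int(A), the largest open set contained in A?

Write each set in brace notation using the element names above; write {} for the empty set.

{3,7,4,1}

interior: largest open inside A is {3,7,4,1} (from {}, {7}, {3}, {3,7}, {7,4}, {3,7,4}, {7,4,1}, {3,7,4,1})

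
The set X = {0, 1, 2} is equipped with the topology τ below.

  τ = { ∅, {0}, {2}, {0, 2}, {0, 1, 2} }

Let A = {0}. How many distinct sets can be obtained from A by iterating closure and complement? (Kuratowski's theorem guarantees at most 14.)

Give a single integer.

4

X∖A={1, 2}, int(X∖A)={2}, hence cl(A)={0, 1}
Orbit (k=closure, c=complement):
  1. A     = {0}
  2. kA    = {0, 1}
  3. cA    = {1, 2}
  4. ckA   = {2}
(closed under both — stop)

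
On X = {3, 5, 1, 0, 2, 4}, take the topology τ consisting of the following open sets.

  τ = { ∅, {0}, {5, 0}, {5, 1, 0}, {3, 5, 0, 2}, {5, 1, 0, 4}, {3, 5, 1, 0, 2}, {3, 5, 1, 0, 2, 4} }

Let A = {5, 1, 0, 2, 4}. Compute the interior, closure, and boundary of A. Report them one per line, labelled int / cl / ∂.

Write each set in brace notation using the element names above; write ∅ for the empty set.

interior: largest open inside A is {5, 1, 0, 4} (from ∅, {0}, {5, 0}, {5, 1, 0}, {5, 1, 0, 4})
cl via duality: int({3}) = ∅, so X∖∅ = {3, 5, 1, 0, 2, 4}
cl∖int = {3, 2}

int(A) = {5, 1, 0, 4}
cl(A)  = {3, 5, 1, 0, 2, 4}
∂A     = {3, 2}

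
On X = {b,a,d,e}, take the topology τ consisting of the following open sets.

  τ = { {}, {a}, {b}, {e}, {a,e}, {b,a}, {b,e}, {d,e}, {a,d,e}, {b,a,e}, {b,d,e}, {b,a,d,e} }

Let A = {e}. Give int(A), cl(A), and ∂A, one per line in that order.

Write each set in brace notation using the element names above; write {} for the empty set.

U open, U⊆A: {}, {e}. int(A) = ⋃ = {e}
X∖A={b,a,d}, int(X∖A)={b,a}, hence cl(A)={d,e}
∂A: remove int from cl → {d}

int(A) = {e}
cl(A)  = {d,e}
∂A     = {d}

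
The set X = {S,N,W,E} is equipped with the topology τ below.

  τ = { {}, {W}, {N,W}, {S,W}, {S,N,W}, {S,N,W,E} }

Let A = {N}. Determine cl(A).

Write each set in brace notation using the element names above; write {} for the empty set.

closure: X∖int(X∖A) = X∖{S,W} = {N,E}

{N,E}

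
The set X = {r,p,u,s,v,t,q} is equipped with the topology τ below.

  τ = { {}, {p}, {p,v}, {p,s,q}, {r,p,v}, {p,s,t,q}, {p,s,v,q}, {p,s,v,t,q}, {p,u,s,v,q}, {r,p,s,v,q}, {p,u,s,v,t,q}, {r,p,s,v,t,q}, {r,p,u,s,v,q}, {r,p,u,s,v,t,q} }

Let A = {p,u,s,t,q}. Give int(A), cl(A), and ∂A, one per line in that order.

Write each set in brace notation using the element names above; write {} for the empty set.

int(A) = {p,s,t,q}
cl(A)  = {r,p,u,s,v,t,q}
∂A     = {r,u,v}

open subsets of A: {}, {p}, {p,s,q}, {p,s,t,q}; so int(A) = {p,s,t,q}
closure: X∖int(X∖A) = X∖{} = {r,p,u,s,v,t,q}
∂A = {r,p,u,s,v,t,q} minus {p,s,t,q} = {r,u,v}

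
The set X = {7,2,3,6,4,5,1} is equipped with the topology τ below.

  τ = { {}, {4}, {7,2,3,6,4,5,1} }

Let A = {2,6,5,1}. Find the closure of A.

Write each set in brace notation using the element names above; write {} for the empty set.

{7,2,3,6,5,1}

X∖A={7,3,4}, int(X∖A)={4}, hence cl(A)={7,2,3,6,5,1}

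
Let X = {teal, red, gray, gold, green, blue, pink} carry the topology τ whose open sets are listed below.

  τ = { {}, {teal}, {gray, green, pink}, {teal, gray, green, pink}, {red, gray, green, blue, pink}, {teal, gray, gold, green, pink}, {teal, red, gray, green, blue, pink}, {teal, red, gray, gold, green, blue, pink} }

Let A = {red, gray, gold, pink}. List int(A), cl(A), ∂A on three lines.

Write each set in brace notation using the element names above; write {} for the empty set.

int(A) = {}
cl(A)  = {red, gray, gold, green, blue, pink}
∂A     = {red, gray, gold, green, blue, pink}

U open, U⊆A: {}. int(A) = ⋃ = {}
X∖A={teal, green, blue}, int(X∖A)={teal}, hence cl(A)={red, gray, gold, green, blue, pink}
∂A: remove int from cl → {red, gray, gold, green, blue, pink}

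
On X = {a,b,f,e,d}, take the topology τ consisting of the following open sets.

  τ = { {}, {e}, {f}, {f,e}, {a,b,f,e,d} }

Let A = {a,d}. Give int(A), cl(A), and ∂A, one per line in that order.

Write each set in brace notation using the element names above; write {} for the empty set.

opens ⊆ A: {}; union → int = {}
complement {b,f,e}; its interior {f,e}; cl(A) = X∖{f,e} = {a,b,d}
boundary = {a,b,d} ∖ {} = {a,b,d}

int(A) = {}
cl(A)  = {a,b,d}
∂A     = {a,b,d}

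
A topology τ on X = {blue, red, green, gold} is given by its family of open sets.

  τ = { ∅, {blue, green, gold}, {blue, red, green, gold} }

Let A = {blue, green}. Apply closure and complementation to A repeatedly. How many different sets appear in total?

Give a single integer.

cl via duality: int({red, gold}) = ∅, so X∖∅ = {blue, red, green, gold}
Write k for closure, c for complement:
  1. A     = {blue, green}
  2. kA    = {blue, red, green, gold}
  3. cA    = {red, gold}
  4. ckA   = ∅
applying k or c yields no new set

4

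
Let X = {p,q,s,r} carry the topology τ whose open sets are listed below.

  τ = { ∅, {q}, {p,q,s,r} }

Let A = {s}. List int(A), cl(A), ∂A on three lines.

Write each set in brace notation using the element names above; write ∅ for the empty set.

U open, U⊆A: ∅. int(A) = ⋃ = ∅
X∖A={p,q,r}, int(X∖A)={q}, hence cl(A)={p,s,r}
∂A: remove int from cl → {p,s,r}

int(A) = ∅
cl(A)  = {p,s,r}
∂A     = {p,s,r}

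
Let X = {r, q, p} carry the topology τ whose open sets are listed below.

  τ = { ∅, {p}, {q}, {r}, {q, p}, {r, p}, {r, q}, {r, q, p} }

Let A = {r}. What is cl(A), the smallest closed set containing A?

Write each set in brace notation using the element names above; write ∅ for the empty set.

complement {q, p}; its interior {q, p}; cl(A) = X∖{q, p} = {r}

{r}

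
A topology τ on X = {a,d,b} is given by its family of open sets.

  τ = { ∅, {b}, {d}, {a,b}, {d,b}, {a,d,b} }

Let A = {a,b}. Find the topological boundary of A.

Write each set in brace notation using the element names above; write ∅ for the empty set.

∅

opens ⊆ A: ∅, {b}, {a,b}; union → int = {a,b}
complement {d}; its interior {d}; cl(A) = X∖{d} = {a,b}
boundary = {a,b} ∖ {a,b} = ∅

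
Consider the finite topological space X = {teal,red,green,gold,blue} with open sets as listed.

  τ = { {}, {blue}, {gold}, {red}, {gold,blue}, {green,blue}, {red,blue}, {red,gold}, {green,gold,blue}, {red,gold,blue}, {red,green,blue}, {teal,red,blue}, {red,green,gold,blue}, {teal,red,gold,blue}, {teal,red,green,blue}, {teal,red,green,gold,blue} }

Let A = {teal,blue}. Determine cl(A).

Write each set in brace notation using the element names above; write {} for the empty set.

{teal,green,blue}

X∖A={red,green,gold}, int(X∖A)={red,gold}, hence cl(A)={teal,green,blue}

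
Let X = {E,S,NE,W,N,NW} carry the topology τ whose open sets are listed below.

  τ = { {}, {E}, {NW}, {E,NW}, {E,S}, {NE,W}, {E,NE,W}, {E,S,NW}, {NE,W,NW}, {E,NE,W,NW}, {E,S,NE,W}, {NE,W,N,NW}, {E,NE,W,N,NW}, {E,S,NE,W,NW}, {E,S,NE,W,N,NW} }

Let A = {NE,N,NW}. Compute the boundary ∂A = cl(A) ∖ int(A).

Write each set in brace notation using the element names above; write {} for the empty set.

U open, U⊆A: {}, {NW}. int(A) = ⋃ = {NW}
X∖A={E,S,W}, int(X∖A)={E,S}, hence cl(A)={NE,W,N,NW}
∂A: remove int from cl → {NE,W,N}

{NE,W,N}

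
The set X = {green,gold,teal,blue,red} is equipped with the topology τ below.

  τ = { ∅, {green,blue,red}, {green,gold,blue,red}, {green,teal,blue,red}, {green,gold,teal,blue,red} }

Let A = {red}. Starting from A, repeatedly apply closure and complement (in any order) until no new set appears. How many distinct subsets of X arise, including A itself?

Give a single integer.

closure: X∖int(X∖A) = X∖∅ = {green,gold,teal,blue,red}
Let k=closure and c=complement:
  1. A     = {red}
  2. kA    = {green,gold,teal,blue,red}
  3. cA    = {green,gold,teal,blue}
  4. ckA   = ∅
— saturated at 4

4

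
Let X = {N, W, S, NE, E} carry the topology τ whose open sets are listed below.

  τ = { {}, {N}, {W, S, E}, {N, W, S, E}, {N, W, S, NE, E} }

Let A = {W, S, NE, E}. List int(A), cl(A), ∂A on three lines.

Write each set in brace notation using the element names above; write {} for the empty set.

opens ⊆ A: {}, {W, S, E}; union → int = {W, S, E}
complement {N}; its interior {N}; cl(A) = X∖{N} = {W, S, NE, E}
boundary = {W, S, NE, E} ∖ {W, S, E} = {NE}

int(A) = {W, S, E}
cl(A)  = {W, S, NE, E}
∂A     = {NE}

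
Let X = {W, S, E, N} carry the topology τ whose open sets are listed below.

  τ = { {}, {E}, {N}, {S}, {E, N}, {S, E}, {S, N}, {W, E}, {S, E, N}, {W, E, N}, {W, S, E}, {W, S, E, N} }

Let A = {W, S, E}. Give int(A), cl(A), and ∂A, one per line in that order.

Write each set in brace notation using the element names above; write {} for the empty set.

int(A) = {W, S, E}
cl(A)  = {W, S, E}
∂A     = {}

interior: largest open inside A is {W, S, E} (from {}, {S}, {E}, {S, E}, {W, E}, {W, S, E})
cl via duality: int({N}) = {N}, so X∖{N} = {W, S, E}
cl∖int = {}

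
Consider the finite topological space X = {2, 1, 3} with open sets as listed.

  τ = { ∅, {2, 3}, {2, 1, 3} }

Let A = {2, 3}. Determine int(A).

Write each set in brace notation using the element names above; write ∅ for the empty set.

{2, 3}

interior: largest open inside A is {2, 3} (from ∅, {2, 3})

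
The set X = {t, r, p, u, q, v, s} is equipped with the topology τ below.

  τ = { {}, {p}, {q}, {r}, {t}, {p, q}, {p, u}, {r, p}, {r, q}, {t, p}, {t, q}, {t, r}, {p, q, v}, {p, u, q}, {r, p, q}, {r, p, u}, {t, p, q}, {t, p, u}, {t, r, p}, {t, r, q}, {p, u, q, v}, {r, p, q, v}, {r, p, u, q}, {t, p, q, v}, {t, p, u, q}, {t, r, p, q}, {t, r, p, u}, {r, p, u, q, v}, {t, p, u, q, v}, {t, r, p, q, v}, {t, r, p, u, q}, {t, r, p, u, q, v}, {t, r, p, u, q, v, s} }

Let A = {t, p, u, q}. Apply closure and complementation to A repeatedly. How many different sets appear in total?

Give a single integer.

X∖A={r, v, s}, int(X∖A)={r}, hence cl(A)={t, p, u, q, v, s}
Orbit (k=closure, c=complement):
  1. A     = {t, p, u, q}
  2. kA    = {t, p, u, q, v, s}
  3. cA    = {r, v, s}
  4. ckA   = {r}
  5. kckA  = {r, s}
  6. ckckA = {t, p, u, q, v}
(closed under both — stop)

6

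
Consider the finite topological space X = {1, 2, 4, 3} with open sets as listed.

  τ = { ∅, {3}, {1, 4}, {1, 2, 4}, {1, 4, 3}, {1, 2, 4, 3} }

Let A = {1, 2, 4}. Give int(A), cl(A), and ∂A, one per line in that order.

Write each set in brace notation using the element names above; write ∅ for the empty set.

interior: largest open inside A is {1, 2, 4} (from ∅, {1, 4}, {1, 2, 4})
cl via duality: int({3}) = {3}, so X∖{3} = {1, 2, 4}
cl∖int = ∅

int(A) = {1, 2, 4}
cl(A)  = {1, 2, 4}
∂A     = ∅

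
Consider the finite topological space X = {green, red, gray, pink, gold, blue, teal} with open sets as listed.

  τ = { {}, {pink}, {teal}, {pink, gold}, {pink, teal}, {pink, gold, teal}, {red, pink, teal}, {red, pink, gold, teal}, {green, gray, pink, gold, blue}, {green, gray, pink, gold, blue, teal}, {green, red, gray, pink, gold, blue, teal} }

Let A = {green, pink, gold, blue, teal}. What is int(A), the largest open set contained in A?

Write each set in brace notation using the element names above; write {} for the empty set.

{pink, gold, teal}

open subsets of A: {}, {pink}, {teal}, {pink, gold}, {pink, teal}, {pink, gold, teal}; so int(A) = {pink, gold, teal}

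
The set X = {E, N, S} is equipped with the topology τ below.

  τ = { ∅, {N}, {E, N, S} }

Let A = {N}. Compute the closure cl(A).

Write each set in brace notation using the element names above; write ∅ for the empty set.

X∖A={E, S}, int(X∖A)=∅, hence cl(A)={E, N, S}

{E, N, S}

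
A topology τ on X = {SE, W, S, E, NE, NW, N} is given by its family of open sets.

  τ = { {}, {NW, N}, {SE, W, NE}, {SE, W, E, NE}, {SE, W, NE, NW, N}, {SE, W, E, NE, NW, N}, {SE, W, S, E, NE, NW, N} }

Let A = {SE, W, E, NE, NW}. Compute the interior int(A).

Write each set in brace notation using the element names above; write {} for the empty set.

{SE, W, E, NE}

interior: largest open inside A is {SE, W, E, NE} (from {}, {SE, W, NE}, {SE, W, E, NE})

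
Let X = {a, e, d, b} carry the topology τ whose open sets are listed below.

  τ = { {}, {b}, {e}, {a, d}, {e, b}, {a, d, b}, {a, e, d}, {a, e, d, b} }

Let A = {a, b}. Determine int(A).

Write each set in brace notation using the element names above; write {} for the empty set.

{b}

interior: largest open inside A is {b} (from {}, {b})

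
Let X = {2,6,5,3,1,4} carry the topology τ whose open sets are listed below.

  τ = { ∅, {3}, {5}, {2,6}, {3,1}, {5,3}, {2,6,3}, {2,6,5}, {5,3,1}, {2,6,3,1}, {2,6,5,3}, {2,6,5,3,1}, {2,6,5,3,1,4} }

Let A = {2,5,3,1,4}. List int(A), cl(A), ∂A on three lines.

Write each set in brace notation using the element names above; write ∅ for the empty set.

open subsets of A: ∅, {3}, {5}, {3,1}, {5,3}, {5,3,1}; so int(A) = {5,3,1}
closure: X∖int(X∖A) = X∖∅ = {2,6,5,3,1,4}
∂A = {2,6,5,3,1,4} minus {5,3,1} = {2,6,4}

int(A) = {5,3,1}
cl(A)  = {2,6,5,3,1,4}
∂A     = {2,6,4}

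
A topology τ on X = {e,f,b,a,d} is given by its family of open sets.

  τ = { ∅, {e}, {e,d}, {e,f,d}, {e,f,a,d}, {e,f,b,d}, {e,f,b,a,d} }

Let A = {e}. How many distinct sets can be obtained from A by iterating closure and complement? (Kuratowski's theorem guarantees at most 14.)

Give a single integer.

complement {f,b,a,d}; its interior ∅; cl(A) = X∖∅ = {e,f,b,a,d}
With k = closure, c = complement:
  1. A     = {e}
  2. kA    = {e,f,b,a,d}
  3. cA    = {f,b,a,d}
  4. ckA   = ∅
k, c of each give nothing new

4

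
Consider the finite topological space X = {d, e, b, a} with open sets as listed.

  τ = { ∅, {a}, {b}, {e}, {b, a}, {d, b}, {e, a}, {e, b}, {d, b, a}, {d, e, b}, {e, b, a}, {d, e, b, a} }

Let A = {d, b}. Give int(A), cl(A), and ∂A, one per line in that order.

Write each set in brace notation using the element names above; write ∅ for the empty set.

int(A) = {d, b}
cl(A)  = {d, b}
∂A     = ∅

interior: largest open inside A is {d, b} (from ∅, {b}, {d, b})
cl via duality: int({e, a}) = {e, a}, so X∖{e, a} = {d, b}
cl∖int = ∅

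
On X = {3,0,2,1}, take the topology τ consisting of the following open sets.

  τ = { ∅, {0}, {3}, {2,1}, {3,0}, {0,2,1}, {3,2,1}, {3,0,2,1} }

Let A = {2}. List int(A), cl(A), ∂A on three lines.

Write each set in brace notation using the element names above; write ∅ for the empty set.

U open, U⊆A: ∅. int(A) = ⋃ = ∅
X∖A={3,0,1}, int(X∖A)={3,0}, hence cl(A)={2,1}
∂A: remove int from cl → {2,1}

int(A) = ∅
cl(A)  = {2,1}
∂A     = {2,1}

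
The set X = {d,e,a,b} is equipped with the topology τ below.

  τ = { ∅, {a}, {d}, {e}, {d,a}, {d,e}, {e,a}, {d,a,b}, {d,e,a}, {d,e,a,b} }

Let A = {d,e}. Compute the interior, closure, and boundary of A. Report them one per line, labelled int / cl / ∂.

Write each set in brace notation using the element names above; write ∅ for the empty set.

int(A) = {d,e}
cl(A)  = {d,e,b}
∂A     = {b}

interior: largest open inside A is {d,e} (from ∅, {e}, {d}, {d,e})
cl via duality: int({a,b}) = {a}, so X∖{a} = {d,e,b}
cl∖int = {b}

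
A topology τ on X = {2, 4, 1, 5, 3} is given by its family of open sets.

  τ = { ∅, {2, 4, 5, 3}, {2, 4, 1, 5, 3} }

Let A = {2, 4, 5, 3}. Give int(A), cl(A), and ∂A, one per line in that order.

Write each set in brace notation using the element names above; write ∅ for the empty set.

int(A) = {2, 4, 5, 3}
cl(A)  = {2, 4, 1, 5, 3}
∂A     = {1}

opens ⊆ A: ∅, {2, 4, 5, 3}; union → int = {2, 4, 5, 3}
complement {1}; its interior ∅; cl(A) = X∖∅ = {2, 4, 1, 5, 3}
boundary = {2, 4, 1, 5, 3} ∖ {2, 4, 5, 3} = {1}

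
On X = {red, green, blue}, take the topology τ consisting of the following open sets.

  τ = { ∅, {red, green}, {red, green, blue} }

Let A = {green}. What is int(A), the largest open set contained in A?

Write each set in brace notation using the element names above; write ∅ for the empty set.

interior: largest open inside A is ∅ (from ∅)

∅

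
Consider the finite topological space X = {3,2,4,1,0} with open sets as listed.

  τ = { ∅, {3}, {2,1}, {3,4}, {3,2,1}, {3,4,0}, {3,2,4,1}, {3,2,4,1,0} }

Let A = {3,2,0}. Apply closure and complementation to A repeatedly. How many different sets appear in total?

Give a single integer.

8

complement {4,1}; its interior ∅; cl(A) = X∖∅ = {3,2,4,1,0}
With k = closure, c = complement:
  1. A     = {3,2,0}
  2. kA    = {3,2,4,1,0}
  3. cA    = {4,1}
  4. ckA   = ∅
  5. kcA   = {2,4,1,0}
  6. ckcA  = {3}
  7. kckcA = {3,4,0}
  8. ckckcA = {2,1}
k, c of each give nothing new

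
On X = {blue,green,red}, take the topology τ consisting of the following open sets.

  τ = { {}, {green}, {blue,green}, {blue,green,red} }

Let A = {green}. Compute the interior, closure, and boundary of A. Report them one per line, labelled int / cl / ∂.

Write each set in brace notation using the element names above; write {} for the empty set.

int(A) = {green}
cl(A)  = {blue,green,red}
∂A     = {blue,red}

interior: largest open inside A is {green} (from {}, {green})
cl via duality: int({blue,red}) = {}, so X∖{} = {blue,green,red}
cl∖int = {blue,red}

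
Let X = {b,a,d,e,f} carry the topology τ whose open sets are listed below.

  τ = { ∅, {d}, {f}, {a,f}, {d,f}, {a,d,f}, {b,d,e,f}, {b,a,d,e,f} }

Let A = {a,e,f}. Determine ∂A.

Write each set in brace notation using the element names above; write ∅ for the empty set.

{b,e}

U open, U⊆A: ∅, {f}, {a,f}. int(A) = ⋃ = {a,f}
X∖A={b,d}, int(X∖A)={d}, hence cl(A)={b,a,e,f}
∂A: remove int from cl → {b,e}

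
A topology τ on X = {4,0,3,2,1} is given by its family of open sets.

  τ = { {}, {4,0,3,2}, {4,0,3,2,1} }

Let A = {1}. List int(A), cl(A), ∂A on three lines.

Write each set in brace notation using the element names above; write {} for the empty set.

int(A) = {}
cl(A)  = {1}
∂A     = {1}

open subsets of A: {}; so int(A) = {}
closure: X∖int(X∖A) = X∖{4,0,3,2} = {1}
∂A = {1} minus {} = {1}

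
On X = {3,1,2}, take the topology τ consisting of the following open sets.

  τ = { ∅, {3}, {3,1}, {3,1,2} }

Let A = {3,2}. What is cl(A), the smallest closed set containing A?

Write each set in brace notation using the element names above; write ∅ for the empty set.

cl via duality: int({1}) = ∅, so X∖∅ = {3,1,2}

{3,1,2}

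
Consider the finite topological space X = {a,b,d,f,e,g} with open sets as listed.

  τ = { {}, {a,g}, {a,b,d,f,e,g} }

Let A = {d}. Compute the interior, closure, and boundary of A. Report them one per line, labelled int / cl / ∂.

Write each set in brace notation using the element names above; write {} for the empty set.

int(A) = {}
cl(A)  = {b,d,f,e}
∂A     = {b,d,f,e}

open subsets of A: {}; so int(A) = {}
closure: X∖int(X∖A) = X∖{a,g} = {b,d,f,e}
∂A = {b,d,f,e} minus {} = {b,d,f,e}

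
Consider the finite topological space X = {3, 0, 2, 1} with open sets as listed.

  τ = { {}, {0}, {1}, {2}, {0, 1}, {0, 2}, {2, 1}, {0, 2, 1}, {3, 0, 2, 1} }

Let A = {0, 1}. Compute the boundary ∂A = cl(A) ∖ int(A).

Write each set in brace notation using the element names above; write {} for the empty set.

opens ⊆ A: {}, {0}, {1}, {0, 1}; union → int = {0, 1}
complement {3, 2}; its interior {2}; cl(A) = X∖{2} = {3, 0, 1}
boundary = {3, 0, 1} ∖ {0, 1} = {3}

{3}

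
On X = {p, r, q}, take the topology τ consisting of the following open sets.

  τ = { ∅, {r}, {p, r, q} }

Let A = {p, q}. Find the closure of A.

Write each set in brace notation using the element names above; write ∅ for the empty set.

cl via duality: int({r}) = {r}, so X∖{r} = {p, q}

{p, q}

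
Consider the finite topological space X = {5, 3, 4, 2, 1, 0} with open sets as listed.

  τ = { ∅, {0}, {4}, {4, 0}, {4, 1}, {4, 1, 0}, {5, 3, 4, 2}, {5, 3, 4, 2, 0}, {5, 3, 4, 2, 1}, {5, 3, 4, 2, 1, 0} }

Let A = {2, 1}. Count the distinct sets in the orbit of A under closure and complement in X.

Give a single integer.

cl via duality: int({5, 3, 4, 0}) = {4, 0}, so X∖{4, 0} = {5, 3, 2, 1}
Write k for closure, c for complement:
  1. A     = {2, 1}
  2. kA    = {5, 3, 2, 1}
  3. cA    = {5, 3, 4, 0}
  4. ckA   = {4, 0}
  5. kcA   = {5, 3, 4, 2, 1, 0}
  6. ckcA  = ∅
applying k or c yields no new set

6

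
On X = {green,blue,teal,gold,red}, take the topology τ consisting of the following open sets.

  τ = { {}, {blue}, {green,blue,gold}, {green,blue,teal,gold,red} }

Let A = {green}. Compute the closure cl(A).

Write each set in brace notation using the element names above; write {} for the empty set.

{green,teal,gold,red}

complement {blue,teal,gold,red}; its interior {blue}; cl(A) = X∖{blue} = {green,teal,gold,red}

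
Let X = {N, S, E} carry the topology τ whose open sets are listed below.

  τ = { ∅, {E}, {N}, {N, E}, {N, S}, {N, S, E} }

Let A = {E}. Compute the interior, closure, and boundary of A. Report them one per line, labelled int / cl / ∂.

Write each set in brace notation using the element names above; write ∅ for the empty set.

int(A) = {E}
cl(A)  = {E}
∂A     = ∅

open subsets of A: ∅, {E}; so int(A) = {E}
closure: X∖int(X∖A) = X∖{N, S} = {E}
∂A = {E} minus {E} = ∅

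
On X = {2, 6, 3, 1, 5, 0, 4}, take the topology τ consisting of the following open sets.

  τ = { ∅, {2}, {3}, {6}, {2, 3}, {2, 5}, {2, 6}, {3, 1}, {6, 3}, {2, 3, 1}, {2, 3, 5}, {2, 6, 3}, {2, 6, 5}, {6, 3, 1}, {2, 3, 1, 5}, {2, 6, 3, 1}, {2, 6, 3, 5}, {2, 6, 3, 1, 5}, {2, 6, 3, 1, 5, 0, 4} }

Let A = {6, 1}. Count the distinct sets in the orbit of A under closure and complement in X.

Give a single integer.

X∖A={2, 3, 5, 0, 4}, int(X∖A)={2, 3, 5}, hence cl(A)={6, 1, 0, 4}
Orbit (k=closure, c=complement):
  1. A     = {6, 1}
  2. kA    = {6, 1, 0, 4}
  3. cA    = {2, 3, 5, 0, 4}
  4. ckA   = {2, 3, 5}
  5. kcA   = {2, 3, 1, 5, 0, 4}
  6. ckcA  = {6}
  7. kckcA = {6, 0, 4}
  8. ckckcA = {2, 3, 1, 5}
(closed under both — stop)

8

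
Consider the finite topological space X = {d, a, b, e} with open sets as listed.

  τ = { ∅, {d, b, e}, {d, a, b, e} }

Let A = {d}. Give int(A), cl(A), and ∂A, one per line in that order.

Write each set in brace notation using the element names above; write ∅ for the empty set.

opens ⊆ A: ∅; union → int = ∅
complement {a, b, e}; its interior ∅; cl(A) = X∖∅ = {d, a, b, e}
boundary = {d, a, b, e} ∖ ∅ = {d, a, b, e}

int(A) = ∅
cl(A)  = {d, a, b, e}
∂A     = {d, a, b, e}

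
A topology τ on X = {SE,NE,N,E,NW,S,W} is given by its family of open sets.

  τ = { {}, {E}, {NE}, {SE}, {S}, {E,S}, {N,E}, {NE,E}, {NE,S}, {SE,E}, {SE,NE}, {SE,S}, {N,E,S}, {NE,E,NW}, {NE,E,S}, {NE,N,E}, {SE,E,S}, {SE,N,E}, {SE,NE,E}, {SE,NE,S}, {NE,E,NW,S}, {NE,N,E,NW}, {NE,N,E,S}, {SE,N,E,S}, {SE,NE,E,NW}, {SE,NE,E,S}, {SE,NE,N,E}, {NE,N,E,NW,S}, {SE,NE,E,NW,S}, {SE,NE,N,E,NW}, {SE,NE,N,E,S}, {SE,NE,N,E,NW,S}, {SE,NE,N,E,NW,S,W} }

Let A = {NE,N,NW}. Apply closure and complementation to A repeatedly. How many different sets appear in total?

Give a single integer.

8

closure: X∖int(X∖A) = X∖{SE,E,S} = {NE,N,NW,W}
Let k=closure and c=complement:
  1. A     = {NE,N,NW}
  2. kA    = {NE,N,NW,W}
  3. cA    = {SE,E,S,W}
  4. ckA   = {SE,E,S}
  5. kcA   = {SE,N,E,NW,S,W}
  6. ckcA  = {NE}
  7. kckcA = {NE,NW,W}
  8. ckckcA = {SE,N,E,S}
— saturated at 8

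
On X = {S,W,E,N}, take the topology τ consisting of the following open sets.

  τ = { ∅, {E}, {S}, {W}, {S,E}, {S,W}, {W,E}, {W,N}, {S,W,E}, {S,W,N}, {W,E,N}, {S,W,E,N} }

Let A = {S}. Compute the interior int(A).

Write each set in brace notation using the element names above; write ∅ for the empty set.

{S}

U open, U⊆A: ∅, {S}. int(A) = ⋃ = {S}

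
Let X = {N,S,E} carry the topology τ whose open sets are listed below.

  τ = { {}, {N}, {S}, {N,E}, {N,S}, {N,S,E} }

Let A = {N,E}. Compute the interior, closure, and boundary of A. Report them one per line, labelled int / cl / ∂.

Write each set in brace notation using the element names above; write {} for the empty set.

int(A) = {N,E}
cl(A)  = {N,E}
∂A     = {}

U open, U⊆A: {}, {N}, {N,E}. int(A) = ⋃ = {N,E}
X∖A={S}, int(X∖A)={S}, hence cl(A)={N,E}
∂A: remove int from cl → {}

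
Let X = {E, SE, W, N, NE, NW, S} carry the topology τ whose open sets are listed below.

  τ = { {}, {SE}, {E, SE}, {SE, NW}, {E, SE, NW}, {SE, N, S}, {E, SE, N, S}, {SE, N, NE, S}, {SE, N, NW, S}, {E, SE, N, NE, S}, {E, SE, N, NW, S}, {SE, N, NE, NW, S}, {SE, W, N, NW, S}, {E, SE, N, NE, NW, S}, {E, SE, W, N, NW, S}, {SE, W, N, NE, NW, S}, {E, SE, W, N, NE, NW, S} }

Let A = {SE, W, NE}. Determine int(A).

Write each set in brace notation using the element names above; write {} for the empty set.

open subsets of A: {}, {SE}; so int(A) = {SE}

{SE}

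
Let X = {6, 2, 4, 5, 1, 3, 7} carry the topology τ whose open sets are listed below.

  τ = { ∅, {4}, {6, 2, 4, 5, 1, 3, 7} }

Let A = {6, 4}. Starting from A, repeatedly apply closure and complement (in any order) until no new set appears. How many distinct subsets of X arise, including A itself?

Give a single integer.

complement {2, 5, 1, 3, 7}; its interior ∅; cl(A) = X∖∅ = {6, 2, 4, 5, 1, 3, 7}
With k = closure, c = complement:
  1. A     = {6, 4}
  2. kA    = {6, 2, 4, 5, 1, 3, 7}
  3. cA    = {2, 5, 1, 3, 7}
  4. ckA   = ∅
  5. kcA   = {6, 2, 5, 1, 3, 7}
  6. ckcA  = {4}
k, c of each give nothing new

6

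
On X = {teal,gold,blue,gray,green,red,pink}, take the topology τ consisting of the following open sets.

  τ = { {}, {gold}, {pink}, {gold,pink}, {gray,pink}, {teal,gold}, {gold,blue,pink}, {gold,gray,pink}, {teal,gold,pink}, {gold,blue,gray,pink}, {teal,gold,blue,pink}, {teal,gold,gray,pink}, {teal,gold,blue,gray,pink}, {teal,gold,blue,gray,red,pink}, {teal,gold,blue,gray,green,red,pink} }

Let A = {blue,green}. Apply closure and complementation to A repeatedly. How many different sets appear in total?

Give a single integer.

X∖A={teal,gold,gray,red,pink}, int(X∖A)={teal,gold,gray,pink}, hence cl(A)={blue,green,red}
Orbit (k=closure, c=complement):
  1. A     = {blue,green}
  2. kA    = {blue,green,red}
  3. cA    = {teal,gold,gray,red,pink}
  4. ckA   = {teal,gold,gray,pink}
  5. kcA   = {teal,gold,blue,gray,green,red,pink}
  6. ckcA  = {}
(closed under both — stop)

6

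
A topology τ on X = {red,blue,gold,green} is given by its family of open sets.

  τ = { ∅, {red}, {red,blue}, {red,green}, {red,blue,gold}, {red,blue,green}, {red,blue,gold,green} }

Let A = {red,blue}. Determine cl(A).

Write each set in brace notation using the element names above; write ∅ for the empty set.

{red,blue,gold,green}

closure: X∖int(X∖A) = X∖∅ = {red,blue,gold,green}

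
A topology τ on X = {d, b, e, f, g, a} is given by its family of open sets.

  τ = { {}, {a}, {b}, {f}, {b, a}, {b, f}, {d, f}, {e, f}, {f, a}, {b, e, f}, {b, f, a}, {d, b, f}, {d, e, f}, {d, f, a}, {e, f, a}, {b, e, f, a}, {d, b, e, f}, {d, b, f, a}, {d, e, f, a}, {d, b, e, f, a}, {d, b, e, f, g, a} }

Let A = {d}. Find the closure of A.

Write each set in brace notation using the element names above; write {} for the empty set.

complement {b, e, f, g, a}; its interior {b, e, f, a}; cl(A) = X∖{b, e, f, a} = {d, g}

{d, g}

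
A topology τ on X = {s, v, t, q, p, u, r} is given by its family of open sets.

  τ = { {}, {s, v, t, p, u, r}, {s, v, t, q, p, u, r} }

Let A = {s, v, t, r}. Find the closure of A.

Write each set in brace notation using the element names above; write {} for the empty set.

{s, v, t, q, p, u, r}

X∖A={q, p, u}, int(X∖A)={}, hence cl(A)={s, v, t, q, p, u, r}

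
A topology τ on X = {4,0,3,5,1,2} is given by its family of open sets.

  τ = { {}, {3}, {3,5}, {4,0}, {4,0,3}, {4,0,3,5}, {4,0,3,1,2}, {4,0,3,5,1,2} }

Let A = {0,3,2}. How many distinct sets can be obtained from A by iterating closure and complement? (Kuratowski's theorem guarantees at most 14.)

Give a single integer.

10

X∖A={4,5,1}, int(X∖A)={}, hence cl(A)={4,0,3,5,1,2}
Orbit (k=closure, c=complement):
  1. A     = {0,3,2}
  2. kA    = {4,0,3,5,1,2}
  3. cA    = {4,5,1}
  4. ckA   = {}
  5. kcA   = {4,0,5,1,2}
  6. ckcA  = {3}
  7. kckcA = {3,5,1,2}
  8. ckckcA = {4,0}
  9. kckckcA = {4,0,1,2}
  10. ckckckcA = {3,5}
(closed under both — stop)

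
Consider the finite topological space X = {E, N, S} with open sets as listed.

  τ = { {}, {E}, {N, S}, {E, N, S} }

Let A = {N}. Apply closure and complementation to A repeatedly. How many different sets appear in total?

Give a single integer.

6

X∖A={E, S}, int(X∖A)={E}, hence cl(A)={N, S}
Orbit (k=closure, c=complement):
  1. A     = {N}
  2. kA    = {N, S}
  3. cA    = {E, S}
  4. ckA   = {E}
  5. kcA   = {E, N, S}
  6. ckcA  = {}
(closed under both — stop)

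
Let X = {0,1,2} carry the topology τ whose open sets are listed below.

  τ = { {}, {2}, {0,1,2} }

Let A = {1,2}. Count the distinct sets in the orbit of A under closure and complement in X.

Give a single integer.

X∖A={0}, int(X∖A)={}, hence cl(A)={0,1,2}
Orbit (k=closure, c=complement):
  1. A     = {1,2}
  2. kA    = {0,1,2}
  3. cA    = {0}
  4. ckA   = {}
  5. kcA   = {0,1}
  6. ckcA  = {2}
(closed under both — stop)

6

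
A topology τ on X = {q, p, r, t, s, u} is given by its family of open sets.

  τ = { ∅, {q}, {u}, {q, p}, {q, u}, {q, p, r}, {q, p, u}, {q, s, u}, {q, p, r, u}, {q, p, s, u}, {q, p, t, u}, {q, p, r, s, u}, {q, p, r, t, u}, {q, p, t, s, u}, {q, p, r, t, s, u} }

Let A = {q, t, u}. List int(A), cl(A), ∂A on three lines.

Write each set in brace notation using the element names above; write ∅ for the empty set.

opens ⊆ A: ∅, {q}, {u}, {q, u}; union → int = {q, u}
complement {p, r, s}; its interior ∅; cl(A) = X∖∅ = {q, p, r, t, s, u}
boundary = {q, p, r, t, s, u} ∖ {q, u} = {p, r, t, s}

int(A) = {q, u}
cl(A)  = {q, p, r, t, s, u}
∂A     = {p, r, t, s}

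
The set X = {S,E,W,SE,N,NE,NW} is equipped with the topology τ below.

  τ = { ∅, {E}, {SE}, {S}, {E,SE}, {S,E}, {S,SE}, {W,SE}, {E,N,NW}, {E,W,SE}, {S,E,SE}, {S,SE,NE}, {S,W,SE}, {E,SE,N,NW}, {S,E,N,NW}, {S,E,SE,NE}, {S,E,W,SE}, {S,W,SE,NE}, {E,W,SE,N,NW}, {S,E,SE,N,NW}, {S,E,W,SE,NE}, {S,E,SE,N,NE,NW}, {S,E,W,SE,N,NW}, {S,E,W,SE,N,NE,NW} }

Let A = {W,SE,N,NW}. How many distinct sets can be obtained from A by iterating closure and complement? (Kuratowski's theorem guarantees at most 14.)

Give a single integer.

8

cl via duality: int({S,E,NE}) = {S,E}, so X∖{S,E} = {W,SE,N,NE,NW}
Write k for closure, c for complement:
  1. A     = {W,SE,N,NW}
  2. kA    = {W,SE,N,NE,NW}
  3. cA    = {S,E,NE}
  4. ckA   = {S,E}
  5. kcA   = {S,E,N,NE,NW}
  6. ckcA  = {W,SE}
  7. kckcA = {W,SE,NE}
  8. ckckcA = {S,E,N,NW}
applying k or c yields no new set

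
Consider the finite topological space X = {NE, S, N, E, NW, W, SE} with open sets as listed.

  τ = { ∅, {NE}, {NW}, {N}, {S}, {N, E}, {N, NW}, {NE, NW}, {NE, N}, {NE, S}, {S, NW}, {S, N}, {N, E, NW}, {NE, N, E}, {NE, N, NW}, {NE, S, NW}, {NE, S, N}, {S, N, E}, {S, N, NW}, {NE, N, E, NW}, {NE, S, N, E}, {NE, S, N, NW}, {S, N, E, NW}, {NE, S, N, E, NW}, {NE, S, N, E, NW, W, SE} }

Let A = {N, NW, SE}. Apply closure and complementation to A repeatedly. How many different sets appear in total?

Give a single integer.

cl via duality: int({NE, S, E, W}) = {NE, S}, so X∖{NE, S} = {N, E, NW, W, SE}
Write k for closure, c for complement:
  1. A     = {N, NW, SE}
  2. kA    = {N, E, NW, W, SE}
  3. cA    = {NE, S, E, W}
  4. ckA   = {NE, S}
  5. kcA   = {NE, S, E, W, SE}
  6. kckA  = {NE, S, W, SE}
  7. ckcA  = {N, NW}
  8. ckckA = {N, E, NW}
applying k or c yields no new set

8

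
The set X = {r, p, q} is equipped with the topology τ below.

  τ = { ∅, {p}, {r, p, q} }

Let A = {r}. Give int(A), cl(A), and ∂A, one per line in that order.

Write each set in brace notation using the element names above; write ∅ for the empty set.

int(A) = ∅
cl(A)  = {r, q}
∂A     = {r, q}

open subsets of A: ∅; so int(A) = ∅
closure: X∖int(X∖A) = X∖{p} = {r, q}
∂A = {r, q} minus ∅ = {r, q}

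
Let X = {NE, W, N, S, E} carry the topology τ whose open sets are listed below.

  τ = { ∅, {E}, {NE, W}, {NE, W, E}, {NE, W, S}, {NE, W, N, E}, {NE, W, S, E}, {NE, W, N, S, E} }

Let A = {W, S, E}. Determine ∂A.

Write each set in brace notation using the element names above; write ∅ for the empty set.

open subsets of A: ∅, {E}; so int(A) = {E}
closure: X∖int(X∖A) = X∖∅ = {NE, W, N, S, E}
∂A = {NE, W, N, S, E} minus {E} = {NE, W, N, S}

{NE, W, N, S}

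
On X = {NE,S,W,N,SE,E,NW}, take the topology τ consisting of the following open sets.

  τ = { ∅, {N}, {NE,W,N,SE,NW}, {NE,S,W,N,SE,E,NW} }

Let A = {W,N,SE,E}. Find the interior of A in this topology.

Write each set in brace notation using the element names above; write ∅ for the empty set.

{N}

interior: largest open inside A is {N} (from ∅, {N})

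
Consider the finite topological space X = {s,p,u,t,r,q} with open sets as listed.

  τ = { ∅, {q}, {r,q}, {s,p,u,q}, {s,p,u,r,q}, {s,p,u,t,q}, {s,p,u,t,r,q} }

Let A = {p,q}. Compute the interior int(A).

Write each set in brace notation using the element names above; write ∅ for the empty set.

{q}

opens ⊆ A: ∅, {q}; union → int = {q}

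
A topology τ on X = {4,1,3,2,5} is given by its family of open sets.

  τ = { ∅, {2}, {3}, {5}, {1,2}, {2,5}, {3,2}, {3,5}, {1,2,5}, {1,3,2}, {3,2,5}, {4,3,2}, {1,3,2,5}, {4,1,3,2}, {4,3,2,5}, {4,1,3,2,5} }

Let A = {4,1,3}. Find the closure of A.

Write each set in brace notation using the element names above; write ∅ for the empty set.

{4,1,3}

cl via duality: int({2,5}) = {2,5}, so X∖{2,5} = {4,1,3}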